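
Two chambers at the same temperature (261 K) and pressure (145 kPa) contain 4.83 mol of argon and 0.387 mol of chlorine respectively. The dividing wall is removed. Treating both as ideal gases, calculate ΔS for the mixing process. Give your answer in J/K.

Mole fractions: x_A = 4.83/5.22 = 0.926, x_B = 0.0742.
ΔS_mix = −R(n_A ln x_A + n_B ln x_B) = −8.314 × (4.83 ln 0.926 + 0.387 ln 0.0742) = 11.5 J/K.

ΔS_mix = 11.5 J/K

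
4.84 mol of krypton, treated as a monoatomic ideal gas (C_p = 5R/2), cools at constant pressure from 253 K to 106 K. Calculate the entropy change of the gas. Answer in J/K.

ΔS = -87.5 J/K

At constant pressure, ΔS = nC_p ln(T₂/T₁) with C_p = 5R/2 = 20.79 J mol⁻¹ K⁻¹.
ΔS = 4.84 × 20.79 × ln(106/253) = -87.5 J/K.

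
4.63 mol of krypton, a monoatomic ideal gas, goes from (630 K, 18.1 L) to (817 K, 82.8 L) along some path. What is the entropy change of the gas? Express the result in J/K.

ΔS = 73.5 J/K

Entropy is a state function: ΔS = nC_V ln(T₂/T₁) + nR ln(V₂/V₁), with C_V = 3R/2 = 12.47 J mol⁻¹ K⁻¹ for a monoatomic ideal gas.
ΔS = 4.63 × [12.47 × ln(817/630) + 8.314 × ln(82.8/18.1)] = 73.5 J/K.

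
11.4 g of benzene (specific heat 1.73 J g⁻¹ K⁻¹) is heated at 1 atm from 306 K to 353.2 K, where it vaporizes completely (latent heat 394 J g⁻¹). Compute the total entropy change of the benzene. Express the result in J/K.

Warming step: ΔS₁ = m c ln(T_tr/T_i) = 11.4 × 1.73 × ln(353.2/306) = 2.829 J/K.
Phase change: ΔS₂ = +mL/T_tr = 11.4 × 394 / 353.2 = 12.72 J/K.
ΔS_total = (2.829) + (12.72) = 15.5 J/K.

ΔS = 15.5 J/K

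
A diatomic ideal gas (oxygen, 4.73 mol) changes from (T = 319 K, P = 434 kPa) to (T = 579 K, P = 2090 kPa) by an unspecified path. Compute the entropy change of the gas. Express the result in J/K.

ΔS = 20.2 J/K

ΔS = nC_p ln(T₂/T₁) − nR ln(P₂/P₁), with C_p = 7R/2 = 29.1 J mol⁻¹ K⁻¹ for a diatomic ideal gas.
ΔS = 4.73 × [29.1 × ln(579/319) − 8.314 × ln(2090/434)] = 20.2 J/K.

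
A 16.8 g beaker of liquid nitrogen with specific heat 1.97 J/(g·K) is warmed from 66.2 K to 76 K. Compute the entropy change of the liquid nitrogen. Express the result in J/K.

ΔS = ∫dQ_rev/T = m c ln(T₂/T₁) = 16.8 × 1.97 × ln(76/66.2) = 4.57 J/K.

ΔS = 4.57 J/K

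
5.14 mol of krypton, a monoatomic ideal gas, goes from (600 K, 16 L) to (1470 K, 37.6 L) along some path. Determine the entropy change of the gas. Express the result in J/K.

ΔS = 94 J/K

Entropy is a state function: ΔS = nC_V ln(T₂/T₁) + nR ln(V₂/V₁), with C_V = 3R/2 = 12.47 J mol⁻¹ K⁻¹ for a monoatomic ideal gas.
ΔS = 5.14 × [12.47 × ln(1470/600) + 8.314 × ln(37.6/16)] = 94 J/K.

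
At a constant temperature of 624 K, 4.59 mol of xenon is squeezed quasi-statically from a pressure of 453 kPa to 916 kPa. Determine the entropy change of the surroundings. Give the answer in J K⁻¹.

For an isothermal ideal gas ΔS_gas = nR ln(P₁/P₂) = 4.59 × 8.314 × ln(453/916) = -26.9 J/K.
The process is reversible, so ΔS_surr = −ΔS_gas = 26.9 J/K and ΔS_universe = 0.

ΔS_surr = 26.9 J/K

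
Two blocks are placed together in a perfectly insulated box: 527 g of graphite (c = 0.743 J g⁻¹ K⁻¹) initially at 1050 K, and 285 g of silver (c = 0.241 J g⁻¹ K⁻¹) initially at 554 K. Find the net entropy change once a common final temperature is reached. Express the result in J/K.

Energy balance: T_f = (m₁c₁T₁ + m₂c₂T₂)/(m₁c₁ + m₂c₂) = 975.98 K.
ΔS₁ = m₁c₁ ln(T_f/T₁) = 391.561 × ln(975.98/1050) = -28.62 J/K.
ΔS₂ = m₂c₂ ln(T_f/T₂) = 68.685 × ln(975.98/554) = 38.89 J/K.
ΔS_total = -28.62 + 38.89 = 10.3 J/K.

ΔS_total = 10.3 J/K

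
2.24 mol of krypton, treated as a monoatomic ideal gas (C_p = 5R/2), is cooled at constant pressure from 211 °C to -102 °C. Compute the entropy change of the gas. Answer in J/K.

In kelvin: T₁ = 484.15 K, T₂ = 171.15 K. At constant pressure, ΔS = nC_p ln(T₂/T₁) with C_p = 5R/2 = 20.79 J mol⁻¹ K⁻¹.
ΔS = 2.24 × 20.79 × ln(171.15/484.15) = -48.4 J/K.

ΔS = -48.4 J/K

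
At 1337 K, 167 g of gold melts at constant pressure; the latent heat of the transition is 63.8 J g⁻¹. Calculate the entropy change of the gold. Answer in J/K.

ΔS = 7.97 J/K

Heat absorbed by the substance: Q = mL = 167 × 63.8 = 10654.6 J.
At constant T, ΔS = Q_rev/T = 10654.6 / 1337 = 7.97 J/K.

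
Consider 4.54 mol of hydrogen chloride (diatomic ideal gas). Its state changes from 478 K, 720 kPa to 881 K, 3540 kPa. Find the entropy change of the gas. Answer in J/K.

ΔS = nC_p ln(T₂/T₁) − nR ln(P₂/P₁), with C_p = 7R/2 = 29.1 J mol⁻¹ K⁻¹ for a diatomic ideal gas.
ΔS = 4.54 × [29.1 × ln(881/478) − 8.314 × ln(3540/720)] = 20.7 J/K.

ΔS = 20.7 J/K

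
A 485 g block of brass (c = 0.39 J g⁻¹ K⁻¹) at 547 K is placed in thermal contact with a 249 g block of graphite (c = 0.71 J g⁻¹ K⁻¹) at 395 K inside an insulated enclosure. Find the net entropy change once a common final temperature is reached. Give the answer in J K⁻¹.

Energy balance: T_f = (m₁c₁T₁ + m₂c₂T₂)/(m₁c₁ + m₂c₂) = 473.57 K.
ΔS₁ = m₁c₁ ln(T_f/T₁) = 189.15 × ln(473.57/547) = -27.27 J/K.
ΔS₂ = m₂c₂ ln(T_f/T₂) = 176.79 × ln(473.57/395) = 32.07 J/K.
ΔS_total = -27.27 + 32.07 = 4.8 J/K.

ΔS_total = 4.8 J/K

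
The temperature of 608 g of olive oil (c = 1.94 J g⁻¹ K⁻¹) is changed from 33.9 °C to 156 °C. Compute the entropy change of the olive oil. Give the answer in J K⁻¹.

ΔS = 395 J/K

In kelvin: T₁ = 307.05 K, T₂ = 429.15 K. ΔS = ∫dQ_rev/T = m c ln(T₂/T₁) = 608 × 1.94 × ln(429.15/307.05) = 395 J/K.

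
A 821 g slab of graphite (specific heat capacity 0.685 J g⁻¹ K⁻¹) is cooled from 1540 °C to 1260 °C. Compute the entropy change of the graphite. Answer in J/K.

In kelvin: T₁ = 1813.15 K, T₂ = 1533.15 K. ΔS = ∫dQ_rev/T = m c ln(T₂/T₁) = 821 × 0.685 × ln(1533.15/1813.15) = -94.3 J/K.

ΔS = -94.3 J/K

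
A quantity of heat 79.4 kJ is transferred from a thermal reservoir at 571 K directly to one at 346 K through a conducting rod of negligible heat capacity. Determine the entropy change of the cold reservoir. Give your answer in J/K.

ΔS_cold = 229 J/K

The cold reservoir gains heat Q, so ΔS_cold = +Q/T_C = 79400/346 = 229 J/K.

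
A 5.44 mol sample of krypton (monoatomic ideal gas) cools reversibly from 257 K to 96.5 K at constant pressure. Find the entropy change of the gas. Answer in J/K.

ΔS = -111 J/K

At constant pressure, ΔS = nC_p ln(T₂/T₁) with C_p = 5R/2 = 20.79 J mol⁻¹ K⁻¹.
ΔS = 5.44 × 20.79 × ln(96.5/257) = -111 J/K.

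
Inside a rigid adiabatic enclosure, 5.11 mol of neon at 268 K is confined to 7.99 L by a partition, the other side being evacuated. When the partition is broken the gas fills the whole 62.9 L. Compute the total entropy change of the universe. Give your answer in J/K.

For an ideal gas in free expansion Q = 0 and W = 0, so T is unchanged.
Entropy is a state function; using a reversible isothermal path, ΔS_gas = nR ln(V₂/V₁) = 5.11 × 8.314 × ln(62.9/7.99) = 87.7 J/K.
The insulated surroundings exchange no heat, so ΔS_surr = 0 and ΔS_universe = ΔS_gas.

ΔS_universe = 87.7 J/K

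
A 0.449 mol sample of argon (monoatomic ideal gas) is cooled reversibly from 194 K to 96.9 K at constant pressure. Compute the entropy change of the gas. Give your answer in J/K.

ΔS = -6.48 J/K

At constant pressure, ΔS = nC_p ln(T₂/T₁) with C_p = 5R/2 = 20.79 J mol⁻¹ K⁻¹.
ΔS = 0.449 × 20.79 × ln(96.9/194) = -6.48 J/K.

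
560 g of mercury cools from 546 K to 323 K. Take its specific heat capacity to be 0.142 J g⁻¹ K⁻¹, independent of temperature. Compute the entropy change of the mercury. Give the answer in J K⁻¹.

ΔS = ∫dQ_rev/T = m c ln(T₂/T₁) = 560 × 0.142 × ln(323/546) = -41.7 J/K.

ΔS = -41.7 J/K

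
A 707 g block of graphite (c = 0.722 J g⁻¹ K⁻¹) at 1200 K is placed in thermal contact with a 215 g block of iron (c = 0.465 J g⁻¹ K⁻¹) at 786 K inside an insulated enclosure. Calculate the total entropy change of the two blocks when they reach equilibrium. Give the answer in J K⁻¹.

ΔS_total = 6.8 J/K

Energy balance: T_f = (m₁c₁T₁ + m₂c₂T₂)/(m₁c₁ + m₂c₂) = 1132.2 K.
ΔS₁ = m₁c₁ ln(T_f/T₁) = 510.454 × ln(1132.2/1200) = -29.69 J/K.
ΔS₂ = m₂c₂ ln(T_f/T₂) = 99.975 × ln(1132.2/786) = 36.49 J/K.
ΔS_total = -29.69 + 36.49 = 6.8 J/K.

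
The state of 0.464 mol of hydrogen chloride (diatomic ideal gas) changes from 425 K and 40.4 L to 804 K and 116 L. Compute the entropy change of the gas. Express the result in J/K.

ΔS = 10.2 J/K

Entropy is a state function: ΔS = nC_V ln(T₂/T₁) + nR ln(V₂/V₁), with C_V = 5R/2 = 20.79 J mol⁻¹ K⁻¹ for a diatomic ideal gas.
ΔS = 0.464 × [20.79 × ln(804/425) + 8.314 × ln(116/40.4)] = 10.2 J/K.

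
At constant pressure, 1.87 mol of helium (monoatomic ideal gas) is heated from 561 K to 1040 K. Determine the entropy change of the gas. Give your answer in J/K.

ΔS = 24 J/K

At constant pressure, ΔS = nC_p ln(T₂/T₁) with C_p = 5R/2 = 20.79 J mol⁻¹ K⁻¹.
ΔS = 1.87 × 20.79 × ln(1040/561) = 24 J/K.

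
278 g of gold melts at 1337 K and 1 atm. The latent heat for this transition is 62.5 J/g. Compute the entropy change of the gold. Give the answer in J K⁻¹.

ΔS = 13 J/K

Heat absorbed by the substance: Q = mL = 278 × 62.5 = 17375 J.
At constant T, ΔS = Q_rev/T = 17375 / 1337 = 13 J/K.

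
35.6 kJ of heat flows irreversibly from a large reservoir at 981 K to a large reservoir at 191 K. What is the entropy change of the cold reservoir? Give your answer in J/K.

ΔS_cold = 186 J/K

The cold reservoir gains heat Q, so ΔS_cold = +Q/T_C = 35600/191 = 186 J/K.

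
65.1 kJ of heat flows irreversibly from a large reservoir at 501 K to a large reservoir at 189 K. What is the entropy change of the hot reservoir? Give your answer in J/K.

ΔS_hot = -130 J/K

The hot reservoir loses heat Q, so ΔS_hot = −Q/T_H = −65100/501 = -130 J/K.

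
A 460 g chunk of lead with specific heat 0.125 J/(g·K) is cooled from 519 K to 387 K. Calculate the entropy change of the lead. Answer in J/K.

ΔS = -16.9 J/K

ΔS = ∫dQ_rev/T = m c ln(T₂/T₁) = 460 × 0.125 × ln(387/519) = -16.9 J/K.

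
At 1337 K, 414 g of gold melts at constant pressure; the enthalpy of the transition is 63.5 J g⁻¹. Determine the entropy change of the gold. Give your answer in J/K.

ΔS = 19.7 J/K

Heat absorbed by the substance: Q = mL = 414 × 63.5 = 26289 J.
At constant T, ΔS = Q_rev/T = 26289 / 1337 = 19.7 J/K.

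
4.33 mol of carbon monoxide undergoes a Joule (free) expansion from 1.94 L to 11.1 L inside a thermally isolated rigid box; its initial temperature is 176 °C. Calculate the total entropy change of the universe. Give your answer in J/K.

For an ideal gas in free expansion Q = 0 and W = 0, so T is unchanged.
Entropy is a state function; using a reversible isothermal path, ΔS_gas = nR ln(V₂/V₁) = 4.33 × 8.314 × ln(11.1/1.94) = 62.8 J/K.
The insulated surroundings exchange no heat, so ΔS_surr = 0 and ΔS_universe = ΔS_gas.

ΔS_universe = 62.8 J/K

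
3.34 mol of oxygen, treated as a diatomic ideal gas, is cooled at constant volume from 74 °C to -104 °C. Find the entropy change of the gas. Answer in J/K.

ΔS = -49.9 J/K

In kelvin: T₁ = 347.15 K, T₂ = 169.15 K. At constant volume, ΔS = nC_V ln(T₂/T₁) with C_V = 5R/2 = 20.79 J mol⁻¹ K⁻¹.
ΔS = 3.34 × 20.79 × ln(169.15/347.15) = -49.9 J/K.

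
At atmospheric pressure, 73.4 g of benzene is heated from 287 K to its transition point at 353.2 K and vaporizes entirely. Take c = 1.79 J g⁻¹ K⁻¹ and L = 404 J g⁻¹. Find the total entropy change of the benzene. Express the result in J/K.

ΔS = 111 J/K

Warming step: ΔS₁ = m c ln(T_tr/T_i) = 73.4 × 1.79 × ln(353.2/287) = 27.27 J/K.
Phase change: ΔS₂ = +mL/T_tr = 73.4 × 404 / 353.2 = 83.96 J/K.
ΔS_total = (27.27) + (83.96) = 111 J/K.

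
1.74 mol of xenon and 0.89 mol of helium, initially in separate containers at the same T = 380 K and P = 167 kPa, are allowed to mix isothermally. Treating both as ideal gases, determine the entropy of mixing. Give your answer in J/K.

Mole fractions: x_A = 1.74/2.63 = 0.662, x_B = 0.338.
ΔS_mix = −R(n_A ln x_A + n_B ln x_B) = −8.314 × (1.74 ln 0.662 + 0.89 ln 0.338) = 14 J/K.

ΔS_mix = 14 J/K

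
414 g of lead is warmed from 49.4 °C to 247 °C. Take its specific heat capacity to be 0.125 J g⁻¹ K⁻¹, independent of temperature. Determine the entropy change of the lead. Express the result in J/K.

ΔS = 24.7 J/K

In kelvin: T₁ = 322.55 K, T₂ = 520.15 K. ΔS = ∫dQ_rev/T = m c ln(T₂/T₁) = 414 × 0.125 × ln(520.15/322.55) = 24.7 J/K.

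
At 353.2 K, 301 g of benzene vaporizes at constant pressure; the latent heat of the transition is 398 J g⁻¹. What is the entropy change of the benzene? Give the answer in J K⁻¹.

Heat absorbed by the substance: Q = mL = 301 × 398 = 119798 J.
At constant T, ΔS = Q_rev/T = 119798 / 353.2 = 339 J/K.

ΔS = 339 J/K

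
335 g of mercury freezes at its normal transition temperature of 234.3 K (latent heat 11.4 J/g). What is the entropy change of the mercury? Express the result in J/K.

Heat released by the substance: Q = −mL = −335 × 11.4 = −3819 J.
At constant T, ΔS = Q_rev/T = −3819 / 234.3 = -16.3 J/K.

ΔS = -16.3 J/K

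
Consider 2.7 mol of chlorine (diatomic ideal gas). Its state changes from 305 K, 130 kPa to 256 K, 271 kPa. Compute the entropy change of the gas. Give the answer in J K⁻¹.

ΔS = nC_p ln(T₂/T₁) − nR ln(P₂/P₁), with C_p = 7R/2 = 29.1 J mol⁻¹ K⁻¹ for a diatomic ideal gas.
ΔS = 2.7 × [29.1 × ln(256/305) − 8.314 × ln(271/130)] = -30.2 J/K.

ΔS = -30.2 J/K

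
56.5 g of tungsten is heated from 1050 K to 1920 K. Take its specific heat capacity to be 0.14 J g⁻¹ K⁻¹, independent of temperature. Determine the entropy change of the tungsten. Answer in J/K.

ΔS = ∫dQ_rev/T = m c ln(T₂/T₁) = 56.5 × 0.14 × ln(1920/1050) = 4.77 J/K.

ΔS = 4.77 J/K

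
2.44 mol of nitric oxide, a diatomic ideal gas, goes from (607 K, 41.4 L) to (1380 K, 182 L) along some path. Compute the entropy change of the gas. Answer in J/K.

ΔS = 71.7 J/K

Entropy is a state function: ΔS = nC_V ln(T₂/T₁) + nR ln(V₂/V₁), with C_V = 5R/2 = 20.79 J mol⁻¹ K⁻¹ for a diatomic ideal gas.
ΔS = 2.44 × [20.79 × ln(1380/607) + 8.314 × ln(182/41.4)] = 71.7 J/K.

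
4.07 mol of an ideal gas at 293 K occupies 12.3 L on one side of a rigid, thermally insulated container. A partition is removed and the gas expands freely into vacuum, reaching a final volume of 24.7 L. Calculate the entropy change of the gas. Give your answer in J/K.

ΔS_gas = 23.6 J/K

No heat is exchanged and no work is done, so the ideal-gas temperature stays constant.
Entropy is a state function; using a reversible isothermal path, ΔS_gas = nR ln(V₂/V₁) = 4.07 × 8.314 × ln(24.7/12.3) = 23.6 J/K.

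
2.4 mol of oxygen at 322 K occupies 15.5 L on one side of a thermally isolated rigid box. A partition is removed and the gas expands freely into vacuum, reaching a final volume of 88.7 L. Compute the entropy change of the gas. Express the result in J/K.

ΔS_gas = 34.8 J/K

For an ideal gas in free expansion Q = 0 and W = 0, so T is unchanged.
Entropy is a state function; using a reversible isothermal path, ΔS_gas = nR ln(V₂/V₁) = 2.4 × 8.314 × ln(88.7/15.5) = 34.8 J/K.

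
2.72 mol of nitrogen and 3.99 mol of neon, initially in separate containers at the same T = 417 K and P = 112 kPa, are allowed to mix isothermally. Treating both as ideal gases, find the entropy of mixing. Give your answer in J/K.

Mole fractions: x_A = 2.72/6.71 = 0.405, x_B = 0.595.
ΔS_mix = −R(n_A ln x_A + n_B ln x_B) = −8.314 × (2.72 ln 0.405 + 3.99 ln 0.595) = 37.7 J/K.

ΔS_mix = 37.7 J/K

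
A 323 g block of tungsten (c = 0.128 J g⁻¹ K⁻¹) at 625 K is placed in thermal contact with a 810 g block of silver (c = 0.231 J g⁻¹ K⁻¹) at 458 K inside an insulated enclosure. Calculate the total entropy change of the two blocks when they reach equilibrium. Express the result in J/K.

ΔS_total = 1.75 J/K

Energy balance: T_f = (m₁c₁T₁ + m₂c₂T₂)/(m₁c₁ + m₂c₂) = 488.22 K.
ΔS₁ = m₁c₁ ln(T_f/T₁) = 41.344 × ln(488.22/625) = -10.21 J/K.
ΔS₂ = m₂c₂ ln(T_f/T₂) = 187.11 × ln(488.22/458) = 11.96 J/K.
ΔS_total = -10.21 + 11.96 = 1.75 J/K.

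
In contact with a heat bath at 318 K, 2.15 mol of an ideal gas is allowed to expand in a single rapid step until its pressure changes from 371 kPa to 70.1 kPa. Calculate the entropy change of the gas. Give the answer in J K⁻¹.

Entropy is a state function, so ΔS_gas depends only on the end states.
For an isothermal ideal gas ΔS_gas = nR ln(P₁/P₂) = 2.15 × 8.314 × ln(371/70.1) = 29.8 J/K.

ΔS_gas = 29.8 J/K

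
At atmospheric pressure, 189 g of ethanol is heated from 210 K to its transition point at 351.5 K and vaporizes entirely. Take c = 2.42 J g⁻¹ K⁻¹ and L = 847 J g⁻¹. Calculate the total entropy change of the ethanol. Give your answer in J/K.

Warming step: ΔS₁ = m c ln(T_tr/T_i) = 189 × 2.42 × ln(351.5/210) = 235.6 J/K.
Phase change: ΔS₂ = +mL/T_tr = 189 × 847 / 351.5 = 455.4 J/K.
ΔS_total = (235.6) + (455.4) = 691 J/K.

ΔS = 691 J/K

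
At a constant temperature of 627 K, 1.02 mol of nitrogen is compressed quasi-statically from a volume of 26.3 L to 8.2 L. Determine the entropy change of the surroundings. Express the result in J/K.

For an isothermal ideal gas ΔS_gas = nR ln(V₂/V₁) = 1.02 × 8.314 × ln(8.2/26.3) = -9.88 J/K.
The process is reversible, so ΔS_surr = −ΔS_gas = 9.88 J/K and ΔS_universe = 0.

ΔS_surr = 9.88 J/K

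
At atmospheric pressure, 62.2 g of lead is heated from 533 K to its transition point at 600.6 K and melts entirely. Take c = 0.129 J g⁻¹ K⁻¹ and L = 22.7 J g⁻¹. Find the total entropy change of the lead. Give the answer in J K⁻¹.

Warming step: ΔS₁ = m c ln(T_tr/T_i) = 62.2 × 0.129 × ln(600.6/533) = 0.9581 J/K.
Phase change: ΔS₂ = +mL/T_tr = 62.2 × 22.7 / 600.6 = 2.351 J/K.
ΔS_total = (0.9581) + (2.351) = 3.31 J/K.

ΔS = 3.31 J/K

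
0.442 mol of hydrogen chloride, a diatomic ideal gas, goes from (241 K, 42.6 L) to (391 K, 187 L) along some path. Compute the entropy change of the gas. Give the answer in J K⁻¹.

ΔS = 9.88 J/K

Entropy is a state function: ΔS = nC_V ln(T₂/T₁) + nR ln(V₂/V₁), with C_V = 5R/2 = 20.79 J mol⁻¹ K⁻¹ for a diatomic ideal gas.
ΔS = 0.442 × [20.79 × ln(391/241) + 8.314 × ln(187/42.6)] = 9.88 J/K.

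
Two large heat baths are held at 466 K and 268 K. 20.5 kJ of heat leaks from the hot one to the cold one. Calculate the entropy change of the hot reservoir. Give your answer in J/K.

The hot reservoir loses heat Q, so ΔS_hot = −Q/T_H = −20500/466 = -44 J/K.

ΔS_hot = -44 J/K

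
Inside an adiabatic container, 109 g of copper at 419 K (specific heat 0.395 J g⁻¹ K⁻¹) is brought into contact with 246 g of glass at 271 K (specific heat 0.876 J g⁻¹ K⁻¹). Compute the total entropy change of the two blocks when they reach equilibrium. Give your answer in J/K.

Energy balance: T_f = (m₁c₁T₁ + m₂c₂T₂)/(m₁c₁ + m₂c₂) = 295.65 K.
ΔS₁ = m₁c₁ ln(T_f/T₁) = 43.055 × ln(295.65/419) = -15.014 J/K.
ΔS₂ = m₂c₂ ln(T_f/T₂) = 215.496 × ln(295.65/271) = 18.757 J/K.
ΔS_total = -15.014 + 18.757 = 3.74 J/K.

ΔS_total = 3.74 J/K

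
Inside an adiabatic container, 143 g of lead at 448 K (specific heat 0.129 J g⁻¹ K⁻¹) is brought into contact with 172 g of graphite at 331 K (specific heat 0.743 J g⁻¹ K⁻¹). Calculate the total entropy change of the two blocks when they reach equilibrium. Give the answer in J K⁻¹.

Energy balance: T_f = (m₁c₁T₁ + m₂c₂T₂)/(m₁c₁ + m₂c₂) = 345.76 K.
ΔS₁ = m₁c₁ ln(T_f/T₁) = 18.447 × ln(345.76/448) = -4.779 J/K.
ΔS₂ = m₂c₂ ln(T_f/T₂) = 127.796 × ln(345.76/331) = 5.575 J/K.
ΔS_total = -4.779 + 5.575 = 0.796 J/K.

ΔS_total = 0.796 J/K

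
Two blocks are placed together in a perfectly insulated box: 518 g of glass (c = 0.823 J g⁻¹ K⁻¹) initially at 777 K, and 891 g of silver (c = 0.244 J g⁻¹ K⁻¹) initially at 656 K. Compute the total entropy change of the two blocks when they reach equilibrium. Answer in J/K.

Energy balance: T_f = (m₁c₁T₁ + m₂c₂T₂)/(m₁c₁ + m₂c₂) = 736.13 K.
ΔS₁ = m₁c₁ ln(T_f/T₁) = 426.314 × ln(736.13/777) = -23.033 J/K.
ΔS₂ = m₂c₂ ln(T_f/T₂) = 217.404 × ln(736.13/656) = 25.056 J/K.
ΔS_total = -23.033 + 25.056 = 2.02 J/K.

ΔS_total = 2.02 J/K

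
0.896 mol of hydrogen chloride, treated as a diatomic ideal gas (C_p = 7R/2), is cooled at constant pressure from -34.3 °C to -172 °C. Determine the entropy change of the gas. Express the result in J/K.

ΔS = -22.4 J/K

In kelvin: T₁ = 238.85 K, T₂ = 101.15 K. At constant pressure, ΔS = nC_p ln(T₂/T₁) with C_p = 7R/2 = 29.1 J mol⁻¹ K⁻¹.
ΔS = 0.896 × 29.1 × ln(101.15/238.85) = -22.4 J/K.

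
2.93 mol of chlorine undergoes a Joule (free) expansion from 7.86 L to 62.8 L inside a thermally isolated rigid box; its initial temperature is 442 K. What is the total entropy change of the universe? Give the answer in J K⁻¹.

ΔS_universe = 50.6 J/K

For an ideal gas in free expansion Q = 0 and W = 0, so T is unchanged.
Entropy is a state function; using a reversible isothermal path, ΔS_gas = nR ln(V₂/V₁) = 2.93 × 8.314 × ln(62.8/7.86) = 50.6 J/K.
The insulated surroundings exchange no heat, so ΔS_surr = 0 and ΔS_universe = ΔS_gas.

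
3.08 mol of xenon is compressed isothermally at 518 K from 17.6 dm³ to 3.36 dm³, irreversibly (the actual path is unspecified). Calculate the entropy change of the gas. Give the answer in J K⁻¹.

ΔS_gas = -42.4 J/K

Entropy is a state function, so ΔS_gas depends only on the end states.
For an isothermal ideal gas ΔS_gas = nR ln(V₂/V₁) = 3.08 × 8.314 × ln(3.36/17.6) = -42.4 J/K.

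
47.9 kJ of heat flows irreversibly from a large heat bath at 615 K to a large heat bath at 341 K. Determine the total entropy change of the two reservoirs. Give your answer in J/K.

ΔS_total = 62.6 J/K

ΔS_hot = −Q/T_H = −47900/615 = -77.89 J/K and ΔS_cold = +Q/T_C = 47900/341 = 140.5 J/K.
ΔS_total = -77.89 + 140.5 = 62.6 J/K, positive as the second law requires.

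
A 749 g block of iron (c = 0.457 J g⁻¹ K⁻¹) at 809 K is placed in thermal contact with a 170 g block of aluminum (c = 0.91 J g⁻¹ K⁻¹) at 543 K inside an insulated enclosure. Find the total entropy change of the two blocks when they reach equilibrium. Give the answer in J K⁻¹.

Energy balance: T_f = (m₁c₁T₁ + m₂c₂T₂)/(m₁c₁ + m₂c₂) = 726.2 K.
ΔS₁ = m₁c₁ ln(T_f/T₁) = 342.293 × ln(726.2/809) = -36.958 J/K.
ΔS₂ = m₂c₂ ln(T_f/T₂) = 154.7 × ln(726.2/543) = 44.974 J/K.
ΔS_total = -36.958 + 44.974 = 8.02 J/K.

ΔS_total = 8.02 J/K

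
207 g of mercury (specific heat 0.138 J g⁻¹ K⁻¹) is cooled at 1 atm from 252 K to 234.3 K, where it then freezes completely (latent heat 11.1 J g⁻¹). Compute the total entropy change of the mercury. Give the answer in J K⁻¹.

ΔS = -11.9 J/K

Cooling step: ΔS₁ = m c ln(T_tr/T_i) = 207 × 0.138 × ln(234.3/252) = -2.08 J/K.
Phase change: ΔS₂ = −mL/T_tr = −207 × 11.1 / 234.3 = -9.807 J/K.
ΔS_total = (-2.08) + (-9.807) = -11.9 J/K.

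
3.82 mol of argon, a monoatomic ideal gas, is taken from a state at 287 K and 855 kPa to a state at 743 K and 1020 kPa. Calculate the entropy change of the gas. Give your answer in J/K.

ΔS = nC_p ln(T₂/T₁) − nR ln(P₂/P₁), with C_p = 5R/2 = 20.79 J mol⁻¹ K⁻¹ for a monoatomic ideal gas.
ΔS = 3.82 × [20.79 × ln(743/287) − 8.314 × ln(1020/855)] = 69.9 J/K.

ΔS = 69.9 J/K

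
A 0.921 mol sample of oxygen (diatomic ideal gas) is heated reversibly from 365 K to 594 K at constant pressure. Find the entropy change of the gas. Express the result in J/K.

ΔS = 13.1 J/K

At constant pressure, ΔS = nC_p ln(T₂/T₁) with C_p = 7R/2 = 29.1 J mol⁻¹ K⁻¹.
ΔS = 0.921 × 29.1 × ln(594/365) = 13.1 J/K.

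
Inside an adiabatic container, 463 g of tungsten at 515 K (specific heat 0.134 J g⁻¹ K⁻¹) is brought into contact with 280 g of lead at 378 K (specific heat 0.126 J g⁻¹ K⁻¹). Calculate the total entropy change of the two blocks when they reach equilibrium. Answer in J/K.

Energy balance: T_f = (m₁c₁T₁ + m₂c₂T₂)/(m₁c₁ + m₂c₂) = 465.34 K.
ΔS₁ = m₁c₁ ln(T_f/T₁) = 62.042 × ln(465.34/515) = -6.291 J/K.
ΔS₂ = m₂c₂ ln(T_f/T₂) = 35.28 × ln(465.34/378) = 7.334 J/K.
ΔS_total = -6.291 + 7.334 = 1.04 J/K.

ΔS_total = 1.04 J/K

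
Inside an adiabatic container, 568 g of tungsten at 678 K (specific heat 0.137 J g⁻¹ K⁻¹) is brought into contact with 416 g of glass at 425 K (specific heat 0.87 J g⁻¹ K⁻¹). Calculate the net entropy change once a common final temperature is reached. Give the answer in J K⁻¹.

Energy balance: T_f = (m₁c₁T₁ + m₂c₂T₂)/(m₁c₁ + m₂c₂) = 469.77 K.
ΔS₁ = m₁c₁ ln(T_f/T₁) = 77.816 × ln(469.77/678) = -28.55 J/K.
ΔS₂ = m₂c₂ ln(T_f/T₂) = 361.92 × ln(469.77/425) = 36.25 J/K.
ΔS_total = -28.55 + 36.25 = 7.7 J/K.

ΔS_total = 7.7 J/K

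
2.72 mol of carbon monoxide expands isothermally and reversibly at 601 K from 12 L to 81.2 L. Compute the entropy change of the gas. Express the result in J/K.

ΔS_gas = 43.2 J/K

For an isothermal ideal gas ΔS_gas = nR ln(V₂/V₁) = 2.72 × 8.314 × ln(81.2/12) = 43.2 J/K.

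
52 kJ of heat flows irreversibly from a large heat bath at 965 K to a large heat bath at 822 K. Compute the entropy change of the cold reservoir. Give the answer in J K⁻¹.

ΔS_cold = 63.3 J/K

The cold reservoir gains heat Q, so ΔS_cold = +Q/T_C = 52000/822 = 63.3 J/K.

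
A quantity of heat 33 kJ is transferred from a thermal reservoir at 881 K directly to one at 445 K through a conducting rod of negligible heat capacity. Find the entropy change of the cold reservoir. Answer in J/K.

ΔS_cold = 74.2 J/K

The cold reservoir gains heat Q, so ΔS_cold = +Q/T_C = 33000/445 = 74.2 J/K.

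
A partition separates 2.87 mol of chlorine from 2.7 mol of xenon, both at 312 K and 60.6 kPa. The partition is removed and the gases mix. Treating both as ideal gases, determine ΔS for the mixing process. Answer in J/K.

ΔS_mix = 32.1 J/K

Mole fractions: x_A = 2.87/5.57 = 0.515, x_B = 0.485.
ΔS_mix = −R(n_A ln x_A + n_B ln x_B) = −8.314 × (2.87 ln 0.515 + 2.7 ln 0.485) = 32.1 J/K.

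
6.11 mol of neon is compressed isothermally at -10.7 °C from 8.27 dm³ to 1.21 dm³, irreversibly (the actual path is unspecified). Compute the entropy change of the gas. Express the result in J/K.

ΔS_gas = -97.6 J/K

Entropy is a state function, so ΔS_gas depends only on the end states.
For an isothermal ideal gas ΔS_gas = nR ln(V₂/V₁) = 6.11 × 8.314 × ln(1.21/8.27) = -97.6 J/K.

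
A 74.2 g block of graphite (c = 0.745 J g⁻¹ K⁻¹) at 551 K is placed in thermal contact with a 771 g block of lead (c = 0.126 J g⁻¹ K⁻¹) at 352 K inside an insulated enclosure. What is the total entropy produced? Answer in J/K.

Energy balance: T_f = (m₁c₁T₁ + m₂c₂T₂)/(m₁c₁ + m₂c₂) = 424.17 K.
ΔS₁ = m₁c₁ ln(T_f/T₁) = 55.279 × ln(424.17/551) = -14.46 J/K.
ΔS₂ = m₂c₂ ln(T_f/T₂) = 97.146 × ln(424.17/352) = 18.12 J/K.
ΔS_total = -14.46 + 18.12 = 3.66 J/K.

ΔS_total = 3.66 J/K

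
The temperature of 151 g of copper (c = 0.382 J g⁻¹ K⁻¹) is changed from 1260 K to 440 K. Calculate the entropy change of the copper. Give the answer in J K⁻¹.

ΔS = ∫dQ_rev/T = m c ln(T₂/T₁) = 151 × 0.382 × ln(440/1260) = -60.7 J/K.

ΔS = -60.7 J/K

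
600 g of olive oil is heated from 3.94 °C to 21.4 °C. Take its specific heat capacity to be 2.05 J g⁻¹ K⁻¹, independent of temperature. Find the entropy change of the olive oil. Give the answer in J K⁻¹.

ΔS = 75.2 J/K

In kelvin: T₁ = 277.09 K, T₂ = 294.55 K. ΔS = ∫dQ_rev/T = m c ln(T₂/T₁) = 600 × 2.05 × ln(294.55/277.09) = 75.2 J/K.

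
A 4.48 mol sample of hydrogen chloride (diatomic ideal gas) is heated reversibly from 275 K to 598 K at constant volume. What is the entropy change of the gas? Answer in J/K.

ΔS = 72.3 J/K

At constant volume, ΔS = nC_V ln(T₂/T₁) with C_V = 5R/2 = 20.79 J mol⁻¹ K⁻¹.
ΔS = 4.48 × 20.79 × ln(598/275) = 72.3 J/K.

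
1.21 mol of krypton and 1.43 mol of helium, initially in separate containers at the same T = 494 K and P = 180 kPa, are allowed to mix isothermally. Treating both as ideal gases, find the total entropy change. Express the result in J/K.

Mole fractions: x_A = 1.21/2.64 = 0.458, x_B = 0.542.
ΔS_mix = −R(n_A ln x_A + n_B ln x_B) = −8.314 × (1.21 ln 0.458 + 1.43 ln 0.542) = 15.1 J/K.

ΔS_mix = 15.1 J/K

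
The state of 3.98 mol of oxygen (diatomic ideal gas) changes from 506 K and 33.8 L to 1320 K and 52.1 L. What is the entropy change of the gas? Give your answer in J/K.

ΔS = 93.6 J/K

Entropy is a state function: ΔS = nC_V ln(T₂/T₁) + nR ln(V₂/V₁), with C_V = 5R/2 = 20.79 J mol⁻¹ K⁻¹ for a diatomic ideal gas.
ΔS = 3.98 × [20.79 × ln(1320/506) + 8.314 × ln(52.1/33.8)] = 93.6 J/K.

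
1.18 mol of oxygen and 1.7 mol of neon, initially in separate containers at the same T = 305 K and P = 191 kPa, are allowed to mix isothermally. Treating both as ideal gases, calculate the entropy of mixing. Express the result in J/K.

ΔS_mix = 16.2 J/K

Mole fractions: x_A = 1.18/2.88 = 0.41, x_B = 0.59.
ΔS_mix = −R(n_A ln x_A + n_B ln x_B) = −8.314 × (1.18 ln 0.41 + 1.7 ln 0.59) = 16.2 J/K.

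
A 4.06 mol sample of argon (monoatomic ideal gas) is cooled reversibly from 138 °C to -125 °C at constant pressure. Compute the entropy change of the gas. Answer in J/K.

In kelvin: T₁ = 411.15 K, T₂ = 148.15 K. At constant pressure, ΔS = nC_p ln(T₂/T₁) with C_p = 5R/2 = 20.79 J mol⁻¹ K⁻¹.
ΔS = 4.06 × 20.79 × ln(148.15/411.15) = -86.1 J/K.

ΔS = -86.1 J/K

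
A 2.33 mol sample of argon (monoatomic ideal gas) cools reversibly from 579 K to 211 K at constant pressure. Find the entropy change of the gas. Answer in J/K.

ΔS = -48.9 J/K

At constant pressure, ΔS = nC_p ln(T₂/T₁) with C_p = 5R/2 = 20.79 J mol⁻¹ K⁻¹.
ΔS = 2.33 × 20.79 × ln(211/579) = -48.9 J/K.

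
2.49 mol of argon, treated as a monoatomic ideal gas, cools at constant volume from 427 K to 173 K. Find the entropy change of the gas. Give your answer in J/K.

At constant volume, ΔS = nC_V ln(T₂/T₁) with C_V = 3R/2 = 12.47 J mol⁻¹ K⁻¹.
ΔS = 2.49 × 12.47 × ln(173/427) = -28.1 J/K.

ΔS = -28.1 J/K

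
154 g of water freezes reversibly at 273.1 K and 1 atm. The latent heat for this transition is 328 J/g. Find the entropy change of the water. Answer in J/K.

Heat released by the substance: Q = −mL = −154 × 328 = −50512 J.
At constant T, ΔS = Q_rev/T = −50512 / 273.1 = -185 J/K.

ΔS = -185 J/K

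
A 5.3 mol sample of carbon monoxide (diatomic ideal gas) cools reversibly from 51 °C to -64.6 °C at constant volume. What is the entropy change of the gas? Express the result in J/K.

ΔS = -48.6 J/K

In kelvin: T₁ = 324.15 K, T₂ = 208.55 K. At constant volume, ΔS = nC_V ln(T₂/T₁) with C_V = 5R/2 = 20.79 J mol⁻¹ K⁻¹.
ΔS = 5.3 × 20.79 × ln(208.55/324.15) = -48.6 J/K.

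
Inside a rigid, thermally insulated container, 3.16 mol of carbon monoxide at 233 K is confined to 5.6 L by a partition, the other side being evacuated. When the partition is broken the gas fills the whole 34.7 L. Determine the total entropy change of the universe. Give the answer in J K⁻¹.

No heat is exchanged and no work is done, so the ideal-gas temperature stays constant.
Entropy is a state function; using a reversible isothermal path, ΔS_gas = nR ln(V₂/V₁) = 3.16 × 8.314 × ln(34.7/5.6) = 47.9 J/K.
The insulated surroundings exchange no heat, so ΔS_surr = 0 and ΔS_universe = ΔS_gas.

ΔS_universe = 47.9 J/K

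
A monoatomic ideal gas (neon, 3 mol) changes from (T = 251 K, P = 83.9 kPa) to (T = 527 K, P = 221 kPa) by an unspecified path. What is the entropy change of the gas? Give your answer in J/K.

ΔS = 22.1 J/K

ΔS = nC_p ln(T₂/T₁) − nR ln(P₂/P₁), with C_p = 5R/2 = 20.79 J mol⁻¹ K⁻¹ for a monoatomic ideal gas.
ΔS = 3 × [20.79 × ln(527/251) − 8.314 × ln(221/83.9)] = 22.1 J/K.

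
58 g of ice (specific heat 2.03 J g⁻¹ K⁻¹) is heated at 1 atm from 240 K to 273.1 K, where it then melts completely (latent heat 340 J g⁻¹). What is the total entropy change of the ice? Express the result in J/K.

ΔS = 87.4 J/K

Warming step: ΔS₁ = m c ln(T_tr/T_i) = 58 × 2.03 × ln(273.1/240) = 15.21 J/K.
Phase change: ΔS₂ = +mL/T_tr = 58 × 340 / 273.1 = 72.21 J/K.
ΔS_total = (15.21) + (72.21) = 87.4 J/K.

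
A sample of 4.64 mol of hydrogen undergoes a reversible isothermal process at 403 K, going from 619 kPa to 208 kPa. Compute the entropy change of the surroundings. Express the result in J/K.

For an isothermal ideal gas ΔS_gas = nR ln(P₁/P₂) = 4.64 × 8.314 × ln(619/208) = 42.1 J/K.
The process is reversible, so ΔS_surr = −ΔS_gas = -42.1 J/K and ΔS_universe = 0.

ΔS_surr = -42.1 J/K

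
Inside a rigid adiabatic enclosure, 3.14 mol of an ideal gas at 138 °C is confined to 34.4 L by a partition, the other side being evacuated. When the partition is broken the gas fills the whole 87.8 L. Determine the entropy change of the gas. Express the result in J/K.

ΔS_gas = 24.5 J/K

No heat is exchanged and no work is done, so the ideal-gas temperature stays constant.
Entropy is a state function; using a reversible isothermal path, ΔS_gas = nR ln(V₂/V₁) = 3.14 × 8.314 × ln(87.8/34.4) = 24.5 J/K.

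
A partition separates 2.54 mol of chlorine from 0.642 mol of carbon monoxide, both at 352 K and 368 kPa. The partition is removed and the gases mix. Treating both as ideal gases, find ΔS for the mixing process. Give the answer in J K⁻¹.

Mole fractions: x_A = 2.54/3.18 = 0.798, x_B = 0.202.
ΔS_mix = −R(n_A ln x_A + n_B ln x_B) = −8.314 × (2.54 ln 0.798 + 0.642 ln 0.202) = 13.3 J/K.

ΔS_mix = 13.3 J/K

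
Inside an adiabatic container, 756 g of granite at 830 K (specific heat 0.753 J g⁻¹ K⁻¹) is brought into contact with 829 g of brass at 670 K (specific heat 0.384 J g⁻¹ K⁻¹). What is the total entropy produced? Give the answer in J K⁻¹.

ΔS_total = 4.58 J/K

Energy balance: T_f = (m₁c₁T₁ + m₂c₂T₂)/(m₁c₁ + m₂c₂) = 772.62 K.
ΔS₁ = m₁c₁ ln(T_f/T₁) = 569.268 × ln(772.62/830) = -40.78 J/K.
ΔS₂ = m₂c₂ ln(T_f/T₂) = 318.336 × ln(772.62/670) = 45.36 J/K.
ΔS_total = -40.78 + 45.36 = 4.58 J/K.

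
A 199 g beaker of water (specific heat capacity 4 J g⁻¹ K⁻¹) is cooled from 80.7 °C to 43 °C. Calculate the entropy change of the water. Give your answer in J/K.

ΔS = -89.7 J/K

In kelvin: T₁ = 353.85 K, T₂ = 316.15 K. ΔS = ∫dQ_rev/T = m c ln(T₂/T₁) = 199 × 4 × ln(316.15/353.85) = -89.7 J/K.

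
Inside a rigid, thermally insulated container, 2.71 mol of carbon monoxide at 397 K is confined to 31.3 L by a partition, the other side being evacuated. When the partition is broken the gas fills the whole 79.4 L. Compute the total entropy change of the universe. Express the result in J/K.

For an ideal gas in free expansion Q = 0 and W = 0, so T is unchanged.
Entropy is a state function; using a reversible isothermal path, ΔS_gas = nR ln(V₂/V₁) = 2.71 × 8.314 × ln(79.4/31.3) = 21 J/K.
The insulated surroundings exchange no heat, so ΔS_surr = 0 and ΔS_universe = ΔS_gas.

ΔS_universe = 21 J/K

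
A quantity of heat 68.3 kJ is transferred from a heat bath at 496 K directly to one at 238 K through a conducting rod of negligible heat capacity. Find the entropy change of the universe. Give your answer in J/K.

ΔS_total = 149 J/K

ΔS_hot = −Q/T_H = −68300/496 = -137.7 J/K and ΔS_cold = +Q/T_C = 68300/238 = 287 J/K.
ΔS_total = -137.7 + 287 = 149 J/K, positive as the second law requires.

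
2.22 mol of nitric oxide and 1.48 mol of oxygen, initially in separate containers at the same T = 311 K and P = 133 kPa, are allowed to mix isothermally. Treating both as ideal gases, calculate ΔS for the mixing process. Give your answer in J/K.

Mole fractions: x_A = 2.22/3.7 = 0.6, x_B = 0.4.
ΔS_mix = −R(n_A ln x_A + n_B ln x_B) = −8.314 × (2.22 ln 0.6 + 1.48 ln 0.4) = 20.7 J/K.

ΔS_mix = 20.7 J/K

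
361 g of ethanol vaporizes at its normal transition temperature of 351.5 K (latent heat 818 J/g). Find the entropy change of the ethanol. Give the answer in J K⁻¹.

ΔS = 840 J/K

Heat absorbed by the substance: Q = mL = 361 × 818 = 295298 J.
At constant T, ΔS = Q_rev/T = 295298 / 351.5 = 840 J/K.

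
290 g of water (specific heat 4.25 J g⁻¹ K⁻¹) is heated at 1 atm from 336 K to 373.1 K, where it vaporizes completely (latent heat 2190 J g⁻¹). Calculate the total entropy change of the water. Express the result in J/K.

ΔS = 1830 J/K

Warming step: ΔS₁ = m c ln(T_tr/T_i) = 290 × 4.25 × ln(373.1/336) = 129.1 J/K.
Phase change: ΔS₂ = +mL/T_tr = 290 × 2190 / 373.1 = 1702 J/K.
ΔS_total = (129.1) + (1702) = 1830 J/K.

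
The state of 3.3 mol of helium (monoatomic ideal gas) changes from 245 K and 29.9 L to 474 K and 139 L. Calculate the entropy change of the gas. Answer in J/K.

ΔS = 69.3 J/K

Entropy is a state function: ΔS = nC_V ln(T₂/T₁) + nR ln(V₂/V₁), with C_V = 3R/2 = 12.47 J mol⁻¹ K⁻¹ for a monoatomic ideal gas.
ΔS = 3.3 × [12.47 × ln(474/245) + 8.314 × ln(139/29.9)] = 69.3 J/K.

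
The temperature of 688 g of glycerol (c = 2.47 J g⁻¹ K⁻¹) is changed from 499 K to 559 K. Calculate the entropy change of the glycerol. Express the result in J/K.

ΔS = 193 J/K

ΔS = ∫dQ_rev/T = m c ln(T₂/T₁) = 688 × 2.47 × ln(559/499) = 193 J/K.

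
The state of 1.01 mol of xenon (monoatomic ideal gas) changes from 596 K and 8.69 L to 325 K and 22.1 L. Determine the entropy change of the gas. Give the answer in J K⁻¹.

Entropy is a state function: ΔS = nC_V ln(T₂/T₁) + nR ln(V₂/V₁), with C_V = 3R/2 = 12.47 J mol⁻¹ K⁻¹ for a monoatomic ideal gas.
ΔS = 1.01 × [12.47 × ln(325/596) + 8.314 × ln(22.1/8.69)] = 0.2 J/K.

ΔS = 0.2 J/K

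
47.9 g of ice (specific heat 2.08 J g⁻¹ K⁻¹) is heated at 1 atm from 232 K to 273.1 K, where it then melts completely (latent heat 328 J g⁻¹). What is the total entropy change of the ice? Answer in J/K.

ΔS = 73.8 J/K

Warming step: ΔS₁ = m c ln(T_tr/T_i) = 47.9 × 2.08 × ln(273.1/232) = 16.25 J/K.
Phase change: ΔS₂ = +mL/T_tr = 47.9 × 328 / 273.1 = 57.53 J/K.
ΔS_total = (16.25) + (57.53) = 73.8 J/K.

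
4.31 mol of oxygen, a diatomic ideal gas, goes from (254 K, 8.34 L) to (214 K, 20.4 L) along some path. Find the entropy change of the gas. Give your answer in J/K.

Entropy is a state function: ΔS = nC_V ln(T₂/T₁) + nR ln(V₂/V₁), with C_V = 5R/2 = 20.79 J mol⁻¹ K⁻¹ for a diatomic ideal gas.
ΔS = 4.31 × [20.79 × ln(214/254) + 8.314 × ln(20.4/8.34)] = 16.7 J/K.

ΔS = 16.7 J/K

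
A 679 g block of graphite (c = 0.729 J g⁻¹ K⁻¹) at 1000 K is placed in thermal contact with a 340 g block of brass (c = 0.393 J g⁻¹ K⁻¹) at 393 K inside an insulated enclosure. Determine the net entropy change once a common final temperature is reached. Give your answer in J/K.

Energy balance: T_f = (m₁c₁T₁ + m₂c₂T₂)/(m₁c₁ + m₂c₂) = 870.97 K.
ΔS₁ = m₁c₁ ln(T_f/T₁) = 494.991 × ln(870.97/1000) = -68.38 J/K.
ΔS₂ = m₂c₂ ln(T_f/T₂) = 133.62 × ln(870.97/393) = 106.34 J/K.
ΔS_total = -68.38 + 106.34 = 38 J/K.

ΔS_total = 38 J/K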